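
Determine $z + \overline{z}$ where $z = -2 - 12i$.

z + conjugate(z) = (a + bi) + (a - bi) = 2a
= 2 * (-2) = -4


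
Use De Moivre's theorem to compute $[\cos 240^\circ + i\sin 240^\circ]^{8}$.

By De Moivre: z^n = r^n(cos(nθ) + i sin(nθ))
= 1^8(cos(8*240°) + i sin(8*240°))
= 1(cos 120° + i sin 120°)
= -1/2 + (sqrt(3)/2)i


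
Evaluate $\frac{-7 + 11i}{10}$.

Divisor is real, so divide each part by 10:
= -7/10 + (11/10)i


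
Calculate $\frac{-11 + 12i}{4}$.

Divisor is real, so divide each part by 4:
= -11/4 + 3i


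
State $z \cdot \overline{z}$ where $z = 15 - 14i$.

z * conjugate(z) = |z|^2 = a^2 + b^2
= 15^2 + (-14)^2 = 421


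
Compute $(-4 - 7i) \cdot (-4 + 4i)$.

(a1*a2 - b1*b2) + (a1*b2 + b1*a2)i
= (16 - (-28)) + (-16 + 28)i
= 44 + 12i


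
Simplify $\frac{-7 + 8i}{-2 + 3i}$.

Multiply numerator and denominator by conjugate (-2 - 3i):
= (-7 + 8i)(-2 - 3i) / ((-2)^2 + 3^2)
= (38 + 5i) / 13
= 38/13 + (5/13)i


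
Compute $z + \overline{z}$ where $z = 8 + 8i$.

z + conjugate(z) = (a + bi) + (a - bi) = 2a
= 2 * 8 = 16


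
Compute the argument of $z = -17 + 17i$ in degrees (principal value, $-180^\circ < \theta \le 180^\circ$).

θ = arctan(b/a) = arctan(17/-17) (quadrant-adjusted) = 135°


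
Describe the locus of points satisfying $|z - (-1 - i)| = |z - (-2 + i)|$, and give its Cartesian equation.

|z - z1| = |z - z2| means z is equidistant from z1 and z2,
i.e. the perpendicular bisector of the segment from (-1, -1) to (-2, 1) (midpoint (-3/2, 0)).
With z = x + yi, square both sides:
(x - (-1))^2 + (y - (-1))^2 = (x - (-2))^2 + (y - 1)^2
The x^2 and y^2 terms cancel: -2x + 4y = 5 - 2 = 3
Simplify: 2x - 4y = -3
Locus: Perpendicular bisector of the segment from (-1, -1) to (-2, 1): the line 2x - 4y = -3


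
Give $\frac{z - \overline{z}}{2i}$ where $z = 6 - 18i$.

z - conjugate(z) = 2bi
(z - conjugate(z))/(2i) = 2bi/(2i) = b = -18


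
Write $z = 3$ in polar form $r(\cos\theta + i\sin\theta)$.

r = |z| = sqrt(a^2 + b^2) = sqrt((3)^2 + (0)^2) = sqrt(9 + 0) = sqrt(9) = 3
b = 0 and a > 0, so z lies on the positive real axis: θ = 0°
z = 3(cos 0° + i sin 0°)


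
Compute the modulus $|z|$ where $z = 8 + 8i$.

|z| = sqrt(a^2 + b^2) = sqrt(8^2 + 8^2) = sqrt(128) = sqrt(128)


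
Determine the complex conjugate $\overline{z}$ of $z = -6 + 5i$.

If z = a + bi, then conjugate(z) = a - bi
conjugate(-6 + 5i) = -6 - 5i


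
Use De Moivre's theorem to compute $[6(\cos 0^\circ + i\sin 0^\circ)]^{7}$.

By De Moivre: z^n = r^n(cos(nθ) + i sin(nθ))
= 6^7(cos(7*0°) + i sin(7*0°))
= 279936(cos 0° + i sin 0°)
= 279936


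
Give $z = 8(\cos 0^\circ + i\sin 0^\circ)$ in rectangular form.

a = r cos θ = 8 * 1 = 8
b = r sin θ = 8 * 0 = 0
z = 8


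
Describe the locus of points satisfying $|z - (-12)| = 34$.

|z - z0| = r describes a circle centered at z0 with radius r
Here z0 = -12 and r = 34
Locus: Circle centered at (-12, 0) with radius 34


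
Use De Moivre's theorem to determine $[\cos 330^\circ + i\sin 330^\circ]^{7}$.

By De Moivre: z^n = r^n(cos(nθ) + i sin(nθ))
= 1^7(cos(7*330°) + i sin(7*330°))
= 1(cos 150° + i sin 150°)
= -sqrt(3)/2 + (1/2)i


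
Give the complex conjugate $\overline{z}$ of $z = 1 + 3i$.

If z = a + bi, then conjugate(z) = a - bi
conjugate(1 + 3i) = 1 - 3i


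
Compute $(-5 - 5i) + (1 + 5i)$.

(-5 + 1) + (-5 + 5)i = -4


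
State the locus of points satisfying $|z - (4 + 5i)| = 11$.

|z - z0| = r describes a circle centered at z0 with radius r
Here z0 = 4 + 5i and r = 11
Locus: Circle centered at (4, 5) with radius 11


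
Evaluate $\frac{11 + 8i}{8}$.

Divisor is real, so divide each part by 8:
= 11/8 + i


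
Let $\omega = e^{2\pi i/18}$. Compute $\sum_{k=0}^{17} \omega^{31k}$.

Let ζ = ω^31 = e^(2πi·31/18). Since 18 ∤ 31, ζ ≠ 1.
Sum = Σ_{k=0}^{17} ζ^k = (ζ^18 - 1)/(ζ - 1) = (ω^{31·18} - 1)/(ζ - 1) = (1 - 1)/(ζ - 1) = 0


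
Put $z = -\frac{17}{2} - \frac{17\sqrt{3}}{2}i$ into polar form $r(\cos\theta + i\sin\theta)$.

r = |z| = sqrt(a^2 + b^2) = sqrt((-17/2)^2 + (-17*sqrt(3)/2)^2) = sqrt(289/4 + 867/4) = sqrt(289) = 17
θ = arctan(b/a) = arctan(-14.7224/-8.5) (quadrant-adjusted) = 240°
z = 17(cos 240° + i sin 240°)


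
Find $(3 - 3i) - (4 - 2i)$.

(3 - 4) + (-3 - (-2))i = -1 - i


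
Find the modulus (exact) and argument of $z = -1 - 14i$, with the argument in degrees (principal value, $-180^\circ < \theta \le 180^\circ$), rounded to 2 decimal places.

|z| = sqrt((-1)^2 + (-14)^2) = sqrt(197)
arg(z) = arctan(b/a) = arctan(-14/-1) (quadrant-adjusted) = -94.09°


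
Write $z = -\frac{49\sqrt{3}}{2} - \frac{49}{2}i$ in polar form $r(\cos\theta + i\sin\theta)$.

r = |z| = sqrt(a^2 + b^2) = sqrt((-49*sqrt(3)/2)^2 + (-49/2)^2) = sqrt(7203/4 + 2401/4) = sqrt(2401) = 49
θ = arctan(b/a) = arctan(-24.5/-42.4352) (quadrant-adjusted) = 210°
z = 49(cos 210° + i sin 210°)


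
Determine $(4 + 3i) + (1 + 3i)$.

(4 + 1) + (3 + 3)i = 5 + 6i


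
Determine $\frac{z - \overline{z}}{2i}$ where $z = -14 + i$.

z - conjugate(z) = 2bi
(z - conjugate(z))/(2i) = 2bi/(2i) = b = 1


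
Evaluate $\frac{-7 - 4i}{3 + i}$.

Multiply numerator and denominator by conjugate (3 - i):
= (-7 - 4i)(3 - i) / (3^2 + 1^2)
= (-25 - 5i) / 10
Divide through by 5: (-5 - i) / 2
= -5/2 - (1/2)i


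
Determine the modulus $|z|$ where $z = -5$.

|z| = sqrt(a^2 + b^2) = sqrt((-5)^2 + 0^2) = sqrt(25) = 5


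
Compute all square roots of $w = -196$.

|w| = 196, arg(w) = 180°
Root modulus = 196^(1/2) = 14
Root arguments: θ_k = (180° + 360°k)/2 for k = 0, 1, ..., 1
Roots: 14i, -14i


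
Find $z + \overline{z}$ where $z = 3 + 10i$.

z + conjugate(z) = (a + bi) + (a - bi) = 2a
= 2 * 3 = 6


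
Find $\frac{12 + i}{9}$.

Divisor is real, so divide each part by 9:
= 4/3 + (1/9)i


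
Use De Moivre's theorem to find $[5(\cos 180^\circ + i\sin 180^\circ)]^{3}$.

By De Moivre: z^n = r^n(cos(nθ) + i sin(nθ))
= 5^3(cos(3*180°) + i sin(3*180°))
= 125(cos 180° + i sin 180°)
= -125


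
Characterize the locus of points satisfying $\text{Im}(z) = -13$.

Im(z) = y where z = x + yi; the equation y = -13 is satisfied by all points with that y-coordinate
Locus: Horizontal line y = -13


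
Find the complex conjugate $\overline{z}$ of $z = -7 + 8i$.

If z = a + bi, then conjugate(z) = a - bi
conjugate(-7 + 8i) = -7 - 8i


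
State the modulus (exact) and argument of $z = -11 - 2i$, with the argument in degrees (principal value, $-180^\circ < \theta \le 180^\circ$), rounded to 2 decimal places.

|z| = sqrt((-11)^2 + (-2)^2) = sqrt(125)
arg(z) = arctan(b/a) = arctan(-2/-11) (quadrant-adjusted) = -169.70°


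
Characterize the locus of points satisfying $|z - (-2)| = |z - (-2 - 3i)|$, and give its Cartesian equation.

|z - z1| = |z - z2| means z is equidistant from z1 and z2,
i.e. the perpendicular bisector of the segment from (-2, 0) to (-2, -3) (midpoint (-2, -3/2)).
With z = x + yi, square both sides:
(x - (-2))^2 + (y - 0)^2 = (x - (-2))^2 + (y - (-3))^2
The x^2 and y^2 terms cancel: 0x + (-6)y = 13 - 4 = 9
Simplify: y = -3/2
Locus: Perpendicular bisector of the segment from (-2, 0) to (-2, -3): the line y = -3/2


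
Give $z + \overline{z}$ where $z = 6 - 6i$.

z + conjugate(z) = (a + bi) + (a - bi) = 2a
= 2 * 6 = 12


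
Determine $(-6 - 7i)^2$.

(a + bi)^2 = a^2 - b^2 + 2abi
= (-6)^2 - (-7)^2 + 2*(-6)*(-7)i
= -13 + 84i


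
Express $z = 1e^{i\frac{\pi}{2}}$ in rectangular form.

a = r cos θ = 1 * 0 = 0
b = r sin θ = 1 * 1 = 1
z = i


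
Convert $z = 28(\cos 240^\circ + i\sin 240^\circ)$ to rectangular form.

a = r cos θ = 28 * -1/2 = -14
b = r sin θ = 28 * -sqrt(3)/2 = -14*sqrt(3)
z = -14 - 14*sqrt(3)i


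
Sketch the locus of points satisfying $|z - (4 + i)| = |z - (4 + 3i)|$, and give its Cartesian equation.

|z - z1| = |z - z2| means z is equidistant from z1 and z2,
i.e. the perpendicular bisector of the segment from (4, 1) to (4, 3) (midpoint (4, 2)).
With z = x + yi, square both sides:
(x - 4)^2 + (y - 1)^2 = (x - 4)^2 + (y - 3)^2
The x^2 and y^2 terms cancel: 0x + 4y = 25 - 17 = 8
Simplify: y = 2
Locus: Perpendicular bisector of the segment from (4, 1) to (4, 3): the line y = 2


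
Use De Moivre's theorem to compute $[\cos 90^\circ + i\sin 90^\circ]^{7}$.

By De Moivre: z^n = r^n(cos(nθ) + i sin(nθ))
= 1^7(cos(7*90°) + i sin(7*90°))
= 1(cos 270° + i sin 270°)
= -i


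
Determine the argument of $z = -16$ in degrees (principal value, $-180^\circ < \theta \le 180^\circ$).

b = 0 and a < 0, so z lies on the negative real axis: θ = 180°


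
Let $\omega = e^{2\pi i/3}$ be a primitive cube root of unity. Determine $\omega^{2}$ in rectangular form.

ω^2 = e^(2πi·2/3) = e^(i·4π/3)
= cos(4π/3) + i sin(4π/3)
= -1/2 - (sqrt(3)/2)i


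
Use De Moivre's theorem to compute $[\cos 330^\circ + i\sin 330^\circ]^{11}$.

By De Moivre: z^n = r^n(cos(nθ) + i sin(nθ))
= 1^11(cos(11*330°) + i sin(11*330°))
= 1(cos 30° + i sin 30°)
= sqrt(3)/2 + (1/2)i


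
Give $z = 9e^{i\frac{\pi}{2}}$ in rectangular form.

a = r cos θ = 9 * 0 = 0
b = r sin θ = 9 * 1 = 9
z = 9i


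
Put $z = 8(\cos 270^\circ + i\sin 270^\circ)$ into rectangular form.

a = r cos θ = 8 * 0 = 0
b = r sin θ = 8 * -1 = -8
z = -8i


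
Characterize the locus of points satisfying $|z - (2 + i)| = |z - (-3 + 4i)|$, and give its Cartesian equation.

|z - z1| = |z - z2| means z is equidistant from z1 and z2,
i.e. the perpendicular bisector of the segment from (2, 1) to (-3, 4) (midpoint (-1/2, 5/2)).
With z = x + yi, square both sides:
(x - 2)^2 + (y - 1)^2 = (x - (-3))^2 + (y - 4)^2
The x^2 and y^2 terms cancel: -10x + 6y = 25 - 5 = 20
Simplify: 5x - 3y = -10
Locus: Perpendicular bisector of the segment from (2, 1) to (-3, 4): the line 5x - 3y = -10


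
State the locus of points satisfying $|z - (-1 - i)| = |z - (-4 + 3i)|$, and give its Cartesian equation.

|z - z1| = |z - z2| means z is equidistant from z1 and z2,
i.e. the perpendicular bisector of the segment from (-1, -1) to (-4, 3) (midpoint (-5/2, 1)).
With z = x + yi, square both sides:
(x - (-1))^2 + (y - (-1))^2 = (x - (-4))^2 + (y - 3)^2
The x^2 and y^2 terms cancel: -6x + 8y = 25 - 2 = 23
Simplify: 6x - 8y = -23
Locus: Perpendicular bisector of the segment from (-1, -1) to (-4, 3): the line 6x - 8y = -23


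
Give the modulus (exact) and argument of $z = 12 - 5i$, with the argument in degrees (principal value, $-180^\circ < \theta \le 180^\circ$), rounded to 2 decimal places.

|z| = sqrt(12^2 + (-5)^2) = 13
arg(z) = arctan(b/a) = arctan(-5/12) (quadrant-adjusted) = -22.62°


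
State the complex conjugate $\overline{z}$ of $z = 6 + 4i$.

If z = a + bi, then conjugate(z) = a - bi
conjugate(6 + 4i) = 6 - 4i


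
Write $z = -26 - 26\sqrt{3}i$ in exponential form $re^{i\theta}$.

r = |z| = sqrt((-26)^2 + (-26*sqrt(3))^2) = sqrt(676 + 2028) = sqrt(2704) = 52
θ = arctan(b/a) = arctan(-45.0333/-26) (quadrant-adjusted) = 240° = 4π/3
z = 52e^(i*4π/3)


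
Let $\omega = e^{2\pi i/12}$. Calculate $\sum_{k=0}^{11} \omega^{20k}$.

Let ζ = ω^20 = e^(2πi·20/12). Since 12 ∤ 20, ζ ≠ 1.
Sum = Σ_{k=0}^{11} ζ^k = (ζ^12 - 1)/(ζ - 1) = (ω^{20·12} - 1)/(ζ - 1) = (1 - 1)/(ζ - 1) = 0


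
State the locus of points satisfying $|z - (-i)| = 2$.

|z - z0| = r describes a circle centered at z0 with radius r
Here z0 = -i and r = 2
Locus: Circle centered at (0, -1) with radius 2


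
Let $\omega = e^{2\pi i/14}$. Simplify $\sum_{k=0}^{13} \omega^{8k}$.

Let ζ = ω^8 = e^(2πi·8/14). Since 14 ∤ 8, ζ ≠ 1.
Sum = Σ_{k=0}^{13} ζ^k = (ζ^14 - 1)/(ζ - 1) = (ω^{8·14} - 1)/(ζ - 1) = (1 - 1)/(ζ - 1) = 0


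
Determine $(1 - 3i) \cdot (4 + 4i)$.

(a1*a2 - b1*b2) + (a1*b2 + b1*a2)i
= (4 - (-12)) + (4 + (-12))i
= 16 - 8i


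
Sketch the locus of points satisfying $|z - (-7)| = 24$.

|z - z0| = r describes a circle centered at z0 with radius r
Here z0 = -7 and r = 24
Locus: Circle centered at (-7, 0) with radius 24


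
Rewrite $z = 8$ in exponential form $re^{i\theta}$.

r = |z| = sqrt((8)^2 + (0)^2) = sqrt(64 + 0) = sqrt(64) = 8
b = 0 and a > 0, so z lies on the positive real axis: θ = 0
z = 8e^(i*0) = 8


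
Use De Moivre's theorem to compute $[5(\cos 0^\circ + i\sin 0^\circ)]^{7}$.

By De Moivre: z^n = r^n(cos(nθ) + i sin(nθ))
= 5^7(cos(7*0°) + i sin(7*0°))
= 78125(cos 0° + i sin 0°)
= 78125


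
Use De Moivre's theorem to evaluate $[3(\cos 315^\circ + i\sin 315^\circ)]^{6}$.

By De Moivre: z^n = r^n(cos(nθ) + i sin(nθ))
= 3^6(cos(6*315°) + i sin(6*315°))
= 729(cos 90° + i sin 90°)
= 729i


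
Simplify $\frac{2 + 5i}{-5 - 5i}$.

Multiply numerator and denominator by conjugate (-5 + 5i):
= (2 + 5i)(-5 + 5i) / ((-5)^2 + (-5)^2)
= (-35 - 15i) / 50
Divide through by 5: (-7 - 3i) / 10
= -7/10 - (3/10)i


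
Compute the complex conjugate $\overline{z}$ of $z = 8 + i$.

If z = a + bi, then conjugate(z) = a - bi
conjugate(8 + i) = 8 - i


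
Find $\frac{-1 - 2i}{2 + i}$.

Multiply numerator and denominator by conjugate (2 - i):
= (-1 - 2i)(2 - i) / (2^2 + 1^2)
= (-4 - 3i) / 5
= -4/5 - (3/5)i


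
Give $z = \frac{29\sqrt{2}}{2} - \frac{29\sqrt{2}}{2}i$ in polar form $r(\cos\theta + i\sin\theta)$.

r = |z| = sqrt(a^2 + b^2) = sqrt((29*sqrt(2)/2)^2 + (-29*sqrt(2)/2)^2) = sqrt(841/2 + 841/2) = sqrt(841) = 29
θ = arctan(b/a) = arctan(-20.5061/20.5061) (quadrant-adjusted) = 315°
z = 29(cos 315° + i sin 315°)


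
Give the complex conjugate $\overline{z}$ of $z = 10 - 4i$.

If z = a + bi, then conjugate(z) = a - bi
conjugate(10 - 4i) = 10 + 4i


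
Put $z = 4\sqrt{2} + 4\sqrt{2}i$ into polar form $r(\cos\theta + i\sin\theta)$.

r = |z| = sqrt(a^2 + b^2) = sqrt((4*sqrt(2))^2 + (4*sqrt(2))^2) = sqrt(32 + 32) = sqrt(64) = 8
θ = arctan(b/a) = arctan(5.6569/5.6569) (quadrant-adjusted) = 45°
z = 8(cos 45° + i sin 45°)


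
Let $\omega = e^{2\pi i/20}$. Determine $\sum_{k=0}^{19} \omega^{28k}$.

Let ζ = ω^28 = e^(2πi·28/20). Since 20 ∤ 28, ζ ≠ 1.
Sum = Σ_{k=0}^{19} ζ^k = (ζ^20 - 1)/(ζ - 1) = (ω^{28·20} - 1)/(ζ - 1) = (1 - 1)/(ζ - 1) = 0


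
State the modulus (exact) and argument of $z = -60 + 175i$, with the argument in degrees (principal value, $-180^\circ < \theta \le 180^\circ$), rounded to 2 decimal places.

|z| = sqrt((-60)^2 + 175^2) = 185
arg(z) = arctan(b/a) = arctan(175/-60) (quadrant-adjusted) = 108.92°


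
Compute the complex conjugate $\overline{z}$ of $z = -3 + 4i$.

If z = a + bi, then conjugate(z) = a - bi
conjugate(-3 + 4i) = -3 - 4i


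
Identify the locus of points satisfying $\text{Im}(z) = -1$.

Im(z) = y where z = x + yi; the equation y = -1 is satisfied by all points with that y-coordinate
Locus: Horizontal line y = -1


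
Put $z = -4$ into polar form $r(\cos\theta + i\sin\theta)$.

r = |z| = sqrt(a^2 + b^2) = sqrt((-4)^2 + (0)^2) = sqrt(16 + 0) = sqrt(16) = 4
b = 0 and a < 0, so z lies on the negative real axis: θ = 180°
z = 4(cos 180° + i sin 180°)


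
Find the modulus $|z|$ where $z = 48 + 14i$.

|z| = sqrt(a^2 + b^2) = sqrt(48^2 + 14^2) = sqrt(2500) = 50


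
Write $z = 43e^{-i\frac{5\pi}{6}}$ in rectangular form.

a = r cos θ = 43 * -sqrt(3)/2 = -43*sqrt(3)/2
b = r sin θ = 43 * -1/2 = -43/2
z = -43*sqrt(3)/2 - (43/2)i


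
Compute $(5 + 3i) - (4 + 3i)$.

(5 - 4) + (3 - 3)i = 1


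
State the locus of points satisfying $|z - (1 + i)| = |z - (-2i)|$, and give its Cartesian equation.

|z - z1| = |z - z2| means z is equidistant from z1 and z2,
i.e. the perpendicular bisector of the segment from (1, 1) to (0, -2) (midpoint (1/2, -1/2)).
With z = x + yi, square both sides:
(x - 1)^2 + (y - 1)^2 = (x - 0)^2 + (y - (-2))^2
The x^2 and y^2 terms cancel: -2x + (-6)y = 4 - 2 = 2
Simplify: x + 3y = -1
Locus: Perpendicular bisector of the segment from (1, 1) to (0, -2): the line x + 3y = -1


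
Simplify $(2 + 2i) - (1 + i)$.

(2 - 1) + (2 - 1)i = 1 + i


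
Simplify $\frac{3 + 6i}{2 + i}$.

Multiply numerator and denominator by conjugate (2 - i):
= (3 + 6i)(2 - i) / (2^2 + 1^2)
= (12 + 9i) / 5
= 12/5 + (9/5)i


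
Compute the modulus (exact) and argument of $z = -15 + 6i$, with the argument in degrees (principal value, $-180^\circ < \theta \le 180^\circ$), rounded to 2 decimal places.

|z| = sqrt((-15)^2 + 6^2) = sqrt(261)
arg(z) = arctan(b/a) = arctan(6/-15) (quadrant-adjusted) = 158.20°


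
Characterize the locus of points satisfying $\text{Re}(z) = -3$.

Re(z) = x where z = x + yi; the equation x = -3 is satisfied by all points with that x-coordinate
Locus: Vertical line x = -3


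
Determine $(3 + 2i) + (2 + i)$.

(3 + 2) + (2 + 1)i = 5 + 3i


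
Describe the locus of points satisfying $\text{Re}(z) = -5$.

Re(z) = x where z = x + yi; the equation x = -5 is satisfied by all points with that x-coordinate
Locus: Vertical line x = -5


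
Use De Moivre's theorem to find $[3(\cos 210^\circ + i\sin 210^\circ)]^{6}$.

By De Moivre: z^n = r^n(cos(nθ) + i sin(nθ))
= 3^6(cos(6*210°) + i sin(6*210°))
= 729(cos 180° + i sin 180°)
= -729


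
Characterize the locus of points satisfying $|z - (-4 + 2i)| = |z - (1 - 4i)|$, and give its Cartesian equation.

|z - z1| = |z - z2| means z is equidistant from z1 and z2,
i.e. the perpendicular bisector of the segment from (-4, 2) to (1, -4) (midpoint (-3/2, -1)).
With z = x + yi, square both sides:
(x - (-4))^2 + (y - 2)^2 = (x - 1)^2 + (y - (-4))^2
The x^2 and y^2 terms cancel: 10x + (-12)y = 17 - 20 = -3
Simplify: 10x - 12y = -3
Locus: Perpendicular bisector of the segment from (-4, 2) to (1, -4): the line 10x - 12y = -3


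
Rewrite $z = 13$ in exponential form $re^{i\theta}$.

r = |z| = sqrt((13)^2 + (0)^2) = sqrt(169 + 0) = sqrt(169) = 13
b = 0 and a > 0, so z lies on the positive real axis: θ = 0
z = 13e^(i*0) = 13


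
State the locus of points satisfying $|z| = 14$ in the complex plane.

|z| = 14 means sqrt(x^2 + y^2) = 14
This is a circle of radius 14 centered at the origin


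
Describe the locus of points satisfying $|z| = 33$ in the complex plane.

|z| = 33 means sqrt(x^2 + y^2) = 33
This is a circle of radius 33 centered at the origin


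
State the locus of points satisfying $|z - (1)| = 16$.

|z - z0| = r describes a circle centered at z0 with radius r
Here z0 = 1 and r = 16
Locus: Circle centered at (1, 0) with radius 16


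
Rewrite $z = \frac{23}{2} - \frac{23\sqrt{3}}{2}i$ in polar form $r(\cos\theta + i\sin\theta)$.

r = |z| = sqrt(a^2 + b^2) = sqrt((23/2)^2 + (-23*sqrt(3)/2)^2) = sqrt(529/4 + 1587/4) = sqrt(529) = 23
θ = arctan(b/a) = arctan(-19.9186/11.5) (quadrant-adjusted) = 300°
z = 23(cos 300° + i sin 300°)


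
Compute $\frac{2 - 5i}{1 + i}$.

Multiply numerator and denominator by conjugate (1 - i):
= (2 - 5i)(1 - i) / (1^2 + 1^2)
= (-3 - 7i) / 2
= -3/2 - (7/2)i


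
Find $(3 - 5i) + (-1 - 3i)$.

(3 + (-1)) + (-5 + (-3))i = 2 - 8i


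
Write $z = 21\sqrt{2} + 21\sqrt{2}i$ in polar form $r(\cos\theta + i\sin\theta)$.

r = |z| = sqrt(a^2 + b^2) = sqrt((21*sqrt(2))^2 + (21*sqrt(2))^2) = sqrt(882 + 882) = sqrt(1764) = 42
θ = arctan(b/a) = arctan(29.6985/29.6985) (quadrant-adjusted) = 45°
z = 42(cos 45° + i sin 45°)


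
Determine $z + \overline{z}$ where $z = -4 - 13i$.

z + conjugate(z) = (a + bi) + (a - bi) = 2a
= 2 * (-4) = -8


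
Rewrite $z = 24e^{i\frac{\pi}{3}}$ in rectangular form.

a = r cos θ = 24 * 1/2 = 12
b = r sin θ = 24 * sqrt(3)/2 = 12*sqrt(3)
z = 12 + 12*sqrt(3)i


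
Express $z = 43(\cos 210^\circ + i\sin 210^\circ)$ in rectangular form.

a = r cos θ = 43 * -sqrt(3)/2 = -43*sqrt(3)/2
b = r sin θ = 43 * -1/2 = -43/2
z = -43*sqrt(3)/2 - (43/2)i


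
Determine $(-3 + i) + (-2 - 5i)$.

(-3 + (-2)) + (1 + (-5))i = -5 - 4i


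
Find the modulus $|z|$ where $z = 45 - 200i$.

|z| = sqrt(a^2 + b^2) = sqrt(45^2 + (-200)^2) = sqrt(42025) = 205


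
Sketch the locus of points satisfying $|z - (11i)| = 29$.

|z - z0| = r describes a circle centered at z0 with radius r
Here z0 = 11i and r = 29
Locus: Circle centered at (0, 11) with radius 29


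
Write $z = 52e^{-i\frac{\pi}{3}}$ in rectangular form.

a = r cos θ = 52 * 1/2 = 26
b = r sin θ = 52 * -sqrt(3)/2 = -26*sqrt(3)
z = 26 - 26*sqrt(3)i


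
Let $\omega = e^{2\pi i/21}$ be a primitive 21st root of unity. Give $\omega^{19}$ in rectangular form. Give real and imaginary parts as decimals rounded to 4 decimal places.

ω^19 = e^(2πi·19/21) = e^(i·38π/21)
= cos(38π/21) + i sin(38π/21)
= 0.8262 - 0.5633i


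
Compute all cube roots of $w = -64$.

|w| = 64, arg(w) = 180°
Root modulus = 64^(1/3) = 4
Root arguments: θ_k = (180° + 360°k)/3 for k = 0, 1, ..., 2
Roots: 2 + 2*sqrt(3)i, -4, 2 - 2*sqrt(3)i


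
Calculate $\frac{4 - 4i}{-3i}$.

Multiply numerator and denominator by conjugate (3i):
= (4 - 4i)(3i) / (0^2 + (-3)^2)
= (12 + 12i) / 9
Divide through by 3: (4 + 4i) / 3
= 4/3 + (4/3)i


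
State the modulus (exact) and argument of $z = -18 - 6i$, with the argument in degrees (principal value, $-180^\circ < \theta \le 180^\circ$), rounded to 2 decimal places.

|z| = sqrt((-18)^2 + (-6)^2) = sqrt(360)
arg(z) = arctan(b/a) = arctan(-6/-18) (quadrant-adjusted) = -161.57°


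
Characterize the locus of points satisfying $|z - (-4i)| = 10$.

|z - z0| = r describes a circle centered at z0 with radius r
Here z0 = -4i and r = 10
Locus: Circle centered at (0, -4) with radius 10


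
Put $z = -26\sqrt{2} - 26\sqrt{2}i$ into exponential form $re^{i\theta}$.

r = |z| = sqrt((-26*sqrt(2))^2 + (-26*sqrt(2))^2) = sqrt(1352 + 1352) = sqrt(2704) = 52
θ = arctan(b/a) = arctan(-36.7696/-36.7696) (quadrant-adjusted) = 225° = 5π/4
z = 52e^(i*5π/4)


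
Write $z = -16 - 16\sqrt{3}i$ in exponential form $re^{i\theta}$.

r = |z| = sqrt((-16)^2 + (-16*sqrt(3))^2) = sqrt(256 + 768) = sqrt(1024) = 32
θ = arctan(b/a) = arctan(-27.7128/-16) (quadrant-adjusted) = -120° = -2π/3
z = 32e^(-i*2π/3)


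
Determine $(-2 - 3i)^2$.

(a + bi)^2 = a^2 - b^2 + 2abi
= (-2)^2 - (-3)^2 + 2*(-2)*(-3)i
= -5 + 12i


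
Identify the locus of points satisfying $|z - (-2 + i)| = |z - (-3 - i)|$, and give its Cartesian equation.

|z - z1| = |z - z2| means z is equidistant from z1 and z2,
i.e. the perpendicular bisector of the segment from (-2, 1) to (-3, -1) (midpoint (-5/2, 0)).
With z = x + yi, square both sides:
(x - (-2))^2 + (y - 1)^2 = (x - (-3))^2 + (y - (-1))^2
The x^2 and y^2 terms cancel: -2x + (-4)y = 10 - 5 = 5
Simplify: 2x + 4y = -5
Locus: Perpendicular bisector of the segment from (-2, 1) to (-3, -1): the line 2x + 4y = -5


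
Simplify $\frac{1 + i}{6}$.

Divisor is real, so divide each part by 6:
= 1/6 + (1/6)i


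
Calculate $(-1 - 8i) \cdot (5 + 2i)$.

(a1*a2 - b1*b2) + (a1*b2 + b1*a2)i
= (-5 - (-16)) + (-2 + (-40))i
= 11 - 42i


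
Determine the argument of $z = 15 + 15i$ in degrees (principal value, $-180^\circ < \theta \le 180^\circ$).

θ = arctan(b/a) = arctan(15/15) (quadrant-adjusted) = 45°


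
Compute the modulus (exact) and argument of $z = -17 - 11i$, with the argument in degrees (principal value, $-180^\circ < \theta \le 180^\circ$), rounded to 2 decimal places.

|z| = sqrt((-17)^2 + (-11)^2) = sqrt(410)
arg(z) = arctan(b/a) = arctan(-11/-17) (quadrant-adjusted) = -147.09°


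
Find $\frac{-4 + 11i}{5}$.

Divisor is real, so divide each part by 5:
= -4/5 + (11/5)i


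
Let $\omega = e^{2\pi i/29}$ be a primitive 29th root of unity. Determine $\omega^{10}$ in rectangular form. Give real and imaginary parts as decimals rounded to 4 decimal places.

ω^10 = e^(2πi·10/29) = e^(i·20π/29)
= cos(20π/29) + i sin(20π/29)
= -0.5612 + 0.8277i


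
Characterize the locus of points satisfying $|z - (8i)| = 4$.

|z - z0| = r describes a circle centered at z0 with radius r
Here z0 = 8i and r = 4
Locus: Circle centered at (0, 8) with radius 4


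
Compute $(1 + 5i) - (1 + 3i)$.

(1 - 1) + (5 - 3)i = 2i


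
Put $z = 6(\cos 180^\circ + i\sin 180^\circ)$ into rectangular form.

a = r cos θ = 6 * -1 = -6
b = r sin θ = 6 * 0 = 0
z = -6


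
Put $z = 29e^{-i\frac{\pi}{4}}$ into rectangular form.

a = r cos θ = 29 * sqrt(2)/2 = 29*sqrt(2)/2
b = r sin θ = 29 * -sqrt(2)/2 = -29*sqrt(2)/2
z = 29*sqrt(2)/2 - (29*sqrt(2)/2)i


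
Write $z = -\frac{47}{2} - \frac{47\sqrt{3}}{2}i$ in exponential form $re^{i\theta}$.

r = |z| = sqrt((-47/2)^2 + (-47*sqrt(3)/2)^2) = sqrt(2209/4 + 6627/4) = sqrt(2209) = 47
θ = arctan(b/a) = arctan(-40.7032/-23.5) (quadrant-adjusted) = 240° = 4π/3
z = 47e^(i*4π/3)


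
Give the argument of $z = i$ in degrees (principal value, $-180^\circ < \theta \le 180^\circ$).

a = 0 and b > 0, so z lies on the positive imaginary axis: θ = 90°


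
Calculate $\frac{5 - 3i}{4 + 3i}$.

Multiply numerator and denominator by conjugate (4 - 3i):
= (5 - 3i)(4 - 3i) / (4^2 + 3^2)
= (11 - 27i) / 25
= 11/25 - (27/25)i


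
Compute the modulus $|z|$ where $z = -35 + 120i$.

|z| = sqrt(a^2 + b^2) = sqrt((-35)^2 + 120^2) = sqrt(15625) = 125


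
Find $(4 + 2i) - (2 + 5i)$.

(4 - 2) + (2 - 5)i = 2 - 3i


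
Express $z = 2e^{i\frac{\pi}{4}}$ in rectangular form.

a = r cos θ = 2 * sqrt(2)/2 = sqrt(2)
b = r sin θ = 2 * sqrt(2)/2 = sqrt(2)
z = sqrt(2) + sqrt(2)i


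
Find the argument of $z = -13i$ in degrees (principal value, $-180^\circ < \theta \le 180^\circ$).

a = 0 and b < 0, so z lies on the negative imaginary axis: θ = -90°


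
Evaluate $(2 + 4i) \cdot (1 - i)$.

(a1*a2 - b1*b2) + (a1*b2 + b1*a2)i
= (2 - (-4)) + (-2 + 4)i
= 6 + 2i


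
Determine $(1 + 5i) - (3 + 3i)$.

(1 - 3) + (5 - 3)i = -2 + 2i


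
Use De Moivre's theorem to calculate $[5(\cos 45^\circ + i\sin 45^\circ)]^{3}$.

By De Moivre: z^n = r^n(cos(nθ) + i sin(nθ))
= 5^3(cos(3*45°) + i sin(3*45°))
= 125(cos 135° + i sin 135°)
= -125*sqrt(2)/2 + (125*sqrt(2)/2)i


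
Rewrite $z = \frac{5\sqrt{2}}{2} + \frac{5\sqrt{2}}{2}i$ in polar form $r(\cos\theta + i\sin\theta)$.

r = |z| = sqrt(a^2 + b^2) = sqrt((5*sqrt(2)/2)^2 + (5*sqrt(2)/2)^2) = sqrt(25/2 + 25/2) = sqrt(25) = 5
θ = arctan(b/a) = arctan(3.5355/3.5355) (quadrant-adjusted) = 45°
z = 5(cos 45° + i sin 45°)


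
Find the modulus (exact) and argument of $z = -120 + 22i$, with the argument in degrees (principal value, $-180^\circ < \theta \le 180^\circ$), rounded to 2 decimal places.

|z| = sqrt((-120)^2 + 22^2) = 122
arg(z) = arctan(b/a) = arctan(22/-120) (quadrant-adjusted) = 169.61°


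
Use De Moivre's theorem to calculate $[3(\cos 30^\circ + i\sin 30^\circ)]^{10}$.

By De Moivre: z^n = r^n(cos(nθ) + i sin(nθ))
= 3^10(cos(10*30°) + i sin(10*30°))
= 59049(cos 300° + i sin 300°)
= 59049/2 - (59049*sqrt(3)/2)i


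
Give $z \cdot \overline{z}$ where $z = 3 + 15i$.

z * conjugate(z) = |z|^2 = a^2 + b^2
= 3^2 + 15^2 = 234


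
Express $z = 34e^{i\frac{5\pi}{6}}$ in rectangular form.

a = r cos θ = 34 * -sqrt(3)/2 = -17*sqrt(3)
b = r sin θ = 34 * 1/2 = 17
z = -17*sqrt(3) + 17i


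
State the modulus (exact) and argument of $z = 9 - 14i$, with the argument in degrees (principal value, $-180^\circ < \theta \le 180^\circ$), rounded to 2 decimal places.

|z| = sqrt(9^2 + (-14)^2) = sqrt(277)
arg(z) = arctan(b/a) = arctan(-14/9) (quadrant-adjusted) = -57.26°


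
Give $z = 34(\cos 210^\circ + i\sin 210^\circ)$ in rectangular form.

a = r cos θ = 34 * -sqrt(3)/2 = -17*sqrt(3)
b = r sin θ = 34 * -1/2 = -17
z = -17*sqrt(3) - 17i


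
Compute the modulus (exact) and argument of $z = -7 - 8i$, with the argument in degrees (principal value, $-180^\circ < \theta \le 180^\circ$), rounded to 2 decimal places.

|z| = sqrt((-7)^2 + (-8)^2) = sqrt(113)
arg(z) = arctan(b/a) = arctan(-8/-7) (quadrant-adjusted) = -131.19°


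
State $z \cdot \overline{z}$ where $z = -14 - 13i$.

z * conjugate(z) = |z|^2 = a^2 + b^2
= (-14)^2 + (-13)^2 = 365


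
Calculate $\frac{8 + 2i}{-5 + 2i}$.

Multiply numerator and denominator by conjugate (-5 - 2i):
= (8 + 2i)(-5 - 2i) / ((-5)^2 + 2^2)
= (-36 - 26i) / 29
= -36/29 - (26/29)i


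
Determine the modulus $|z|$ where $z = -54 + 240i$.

|z| = sqrt(a^2 + b^2) = sqrt((-54)^2 + 240^2) = sqrt(60516) = 246


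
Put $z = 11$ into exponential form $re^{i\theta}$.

r = |z| = sqrt((11)^2 + (0)^2) = sqrt(121 + 0) = sqrt(121) = 11
b = 0 and a > 0, so z lies on the positive real axis: θ = 0
z = 11e^(i*0) = 11


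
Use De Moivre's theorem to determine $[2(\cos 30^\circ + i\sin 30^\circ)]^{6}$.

By De Moivre: z^n = r^n(cos(nθ) + i sin(nθ))
= 2^6(cos(6*30°) + i sin(6*30°))
= 64(cos 180° + i sin 180°)
= -64


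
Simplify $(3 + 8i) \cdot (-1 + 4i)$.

(a1*a2 - b1*b2) + (a1*b2 + b1*a2)i
= (-3 - 32) + (12 + (-8))i
= -35 + 4i


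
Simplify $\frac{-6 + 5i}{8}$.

Divisor is real, so divide each part by 8:
= -3/4 + (5/8)i


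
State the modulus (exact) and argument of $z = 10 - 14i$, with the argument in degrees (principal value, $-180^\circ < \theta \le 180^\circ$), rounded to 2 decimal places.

|z| = sqrt(10^2 + (-14)^2) = sqrt(296)
arg(z) = arctan(b/a) = arctan(-14/10) (quadrant-adjusted) = -54.46°


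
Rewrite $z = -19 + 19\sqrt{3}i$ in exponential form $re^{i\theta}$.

r = |z| = sqrt((-19)^2 + (19*sqrt(3))^2) = sqrt(361 + 1083) = sqrt(1444) = 38
θ = arctan(b/a) = arctan(32.909/-19) (quadrant-adjusted) = 120° = 2π/3
z = 38e^(i*2π/3)


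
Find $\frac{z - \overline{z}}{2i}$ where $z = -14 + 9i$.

z - conjugate(z) = 2bi
(z - conjugate(z))/(2i) = 2bi/(2i) = b = 9


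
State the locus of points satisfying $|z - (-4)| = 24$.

|z - z0| = r describes a circle centered at z0 with radius r
Here z0 = -4 and r = 24
Locus: Circle centered at (-4, 0) with radius 24


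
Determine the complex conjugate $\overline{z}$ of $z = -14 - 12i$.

If z = a + bi, then conjugate(z) = a - bi
conjugate(-14 - 12i) = -14 + 12i


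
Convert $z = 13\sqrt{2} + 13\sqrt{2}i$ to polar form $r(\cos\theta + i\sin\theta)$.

r = |z| = sqrt(a^2 + b^2) = sqrt((13*sqrt(2))^2 + (13*sqrt(2))^2) = sqrt(338 + 338) = sqrt(676) = 26
θ = arctan(b/a) = arctan(18.3848/18.3848) (quadrant-adjusted) = 45°
z = 26(cos 45° + i sin 45°)


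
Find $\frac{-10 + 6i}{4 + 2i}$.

Multiply numerator and denominator by conjugate (4 - 2i):
= (-10 + 6i)(4 - 2i) / (4^2 + 2^2)
= (-28 + 44i) / 20
Divide through by 4: (-7 + 11i) / 5
= -7/5 + (11/5)i


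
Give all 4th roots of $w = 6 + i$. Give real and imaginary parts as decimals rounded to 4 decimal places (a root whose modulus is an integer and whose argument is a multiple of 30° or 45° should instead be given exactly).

|w| = sqrt(37) ≈ 6.082763, arg(w) ≈ 9.462322°
Root modulus = sqrt(37)^(1/4) ≈ 1.570454
Root arguments: θ_k = (arg(w) + 360°k)/4 for k = 0, 1, ..., 3
Compute each root as (root modulus)(cos θ_k + i sin θ_k) using full-precision intermediates, then round to 4 decimal places.
Roots: 1.5691 + 0.0648i, -0.0648 + 1.5691i, -1.5691 - 0.0648i, 0.0648 - 1.5691i


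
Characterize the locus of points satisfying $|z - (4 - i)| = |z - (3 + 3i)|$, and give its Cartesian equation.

|z - z1| = |z - z2| means z is equidistant from z1 and z2,
i.e. the perpendicular bisector of the segment from (4, -1) to (3, 3) (midpoint (7/2, 1)).
With z = x + yi, square both sides:
(x - 4)^2 + (y - (-1))^2 = (x - 3)^2 + (y - 3)^2
The x^2 and y^2 terms cancel: -2x + 8y = 18 - 17 = 1
Simplify: 2x - 8y = -1
Locus: Perpendicular bisector of the segment from (4, -1) to (3, 3): the line 2x - 8y = -1


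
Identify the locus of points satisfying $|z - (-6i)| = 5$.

|z - z0| = r describes a circle centered at z0 with radius r
Here z0 = -6i and r = 5
Locus: Circle centered at (0, -6) with radius 5


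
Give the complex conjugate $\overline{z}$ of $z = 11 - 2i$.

If z = a + bi, then conjugate(z) = a - bi
conjugate(11 - 2i) = 11 + 2i


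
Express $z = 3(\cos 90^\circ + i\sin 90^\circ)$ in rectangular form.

a = r cos θ = 3 * 0 = 0
b = r sin θ = 3 * 1 = 3
z = 3i


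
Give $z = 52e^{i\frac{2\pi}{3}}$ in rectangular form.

a = r cos θ = 52 * -1/2 = -26
b = r sin θ = 52 * sqrt(3)/2 = 26*sqrt(3)
z = -26 + 26*sqrt(3)i


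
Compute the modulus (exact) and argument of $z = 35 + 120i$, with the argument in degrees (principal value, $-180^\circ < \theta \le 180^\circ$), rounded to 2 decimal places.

|z| = sqrt(35^2 + 120^2) = 125
arg(z) = arctan(b/a) = arctan(120/35) (quadrant-adjusted) = 73.74°


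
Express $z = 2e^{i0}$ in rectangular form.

a = r cos θ = 2 * 1 = 2
b = r sin θ = 2 * 0 = 0
z = 2


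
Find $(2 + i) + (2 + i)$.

(2 + 2) + (1 + 1)i = 4 + 2i


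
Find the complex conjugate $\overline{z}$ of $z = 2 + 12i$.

If z = a + bi, then conjugate(z) = a - bi
conjugate(2 + 12i) = 2 - 12i


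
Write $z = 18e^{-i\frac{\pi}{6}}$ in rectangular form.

a = r cos θ = 18 * sqrt(3)/2 = 9*sqrt(3)
b = r sin θ = 18 * -1/2 = -9
z = 9*sqrt(3) - 9i


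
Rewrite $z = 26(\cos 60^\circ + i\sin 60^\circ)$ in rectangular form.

a = r cos θ = 26 * 1/2 = 13
b = r sin θ = 26 * sqrt(3)/2 = 13*sqrt(3)
z = 13 + 13*sqrt(3)i


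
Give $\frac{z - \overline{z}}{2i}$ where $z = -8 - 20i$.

z - conjugate(z) = 2bi
(z - conjugate(z))/(2i) = 2bi/(2i) = b = -20


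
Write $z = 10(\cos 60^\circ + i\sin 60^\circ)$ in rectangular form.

a = r cos θ = 10 * 1/2 = 5
b = r sin θ = 10 * sqrt(3)/2 = 5*sqrt(3)
z = 5 + 5*sqrt(3)i


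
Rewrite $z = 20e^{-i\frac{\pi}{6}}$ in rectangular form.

a = r cos θ = 20 * sqrt(3)/2 = 10*sqrt(3)
b = r sin θ = 20 * -1/2 = -10
z = 10*sqrt(3) - 10i


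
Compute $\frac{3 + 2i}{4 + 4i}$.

Multiply numerator and denominator by conjugate (4 - 4i):
= (3 + 2i)(4 - 4i) / (4^2 + 4^2)
= (20 - 4i) / 32
Divide through by 4: (5 - i) / 8
= 5/8 - (1/8)i


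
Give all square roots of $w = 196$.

|w| = 196, arg(w) = 0°
Root modulus = 196^(1/2) = 14
Root arguments: θ_k = (0° + 360°k)/2 for k = 0, 1, ..., 1
Roots: 14, -14


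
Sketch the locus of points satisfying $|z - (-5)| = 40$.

|z - z0| = r describes a circle centered at z0 with radius r
Here z0 = -5 and r = 40
Locus: Circle centered at (-5, 0) with radius 40


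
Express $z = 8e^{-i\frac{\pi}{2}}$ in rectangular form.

a = r cos θ = 8 * 0 = 0
b = r sin θ = 8 * -1 = -8
z = -8i


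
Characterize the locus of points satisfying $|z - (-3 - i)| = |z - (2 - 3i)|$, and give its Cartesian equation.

|z - z1| = |z - z2| means z is equidistant from z1 and z2,
i.e. the perpendicular bisector of the segment from (-3, -1) to (2, -3) (midpoint (-1/2, -2)).
With z = x + yi, square both sides:
(x - (-3))^2 + (y - (-1))^2 = (x - 2)^2 + (y - (-3))^2
The x^2 and y^2 terms cancel: 10x + (-4)y = 13 - 10 = 3
Simplify: 10x - 4y = 3
Locus: Perpendicular bisector of the segment from (-3, -1) to (2, -3): the line 10x - 4y = 3


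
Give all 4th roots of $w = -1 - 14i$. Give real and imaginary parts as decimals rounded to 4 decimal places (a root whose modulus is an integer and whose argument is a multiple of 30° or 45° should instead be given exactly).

|w| = sqrt(197) ≈ 14.035669, arg(w) ≈ 265.914383°
Root modulus = sqrt(197)^(1/4) ≈ 1.935567
Root arguments: θ_k = (arg(w) + 360°k)/4 for k = 0, 1, ..., 3
Compute each root as (root modulus)(cos θ_k + i sin θ_k) using full-precision intermediates, then round to 4 decimal places.
Roots: 0.7725 + 1.7747i, -1.7747 + 0.7725i, -0.7725 - 1.7747i, 1.7747 - 0.7725i


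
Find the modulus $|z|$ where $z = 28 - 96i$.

|z| = sqrt(a^2 + b^2) = sqrt(28^2 + (-96)^2) = sqrt(10000) = 100


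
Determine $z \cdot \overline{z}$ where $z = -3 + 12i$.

z * conjugate(z) = |z|^2 = a^2 + b^2
= (-3)^2 + 12^2 = 153


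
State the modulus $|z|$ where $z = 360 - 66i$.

|z| = sqrt(a^2 + b^2) = sqrt(360^2 + (-66)^2) = sqrt(133956) = 366


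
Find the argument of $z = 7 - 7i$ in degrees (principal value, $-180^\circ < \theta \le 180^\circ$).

θ = arctan(b/a) = arctan(-7/7) (quadrant-adjusted) = -45°


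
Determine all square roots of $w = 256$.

|w| = 256, arg(w) = 0°
Root modulus = 256^(1/2) = 16
Root arguments: θ_k = (0° + 360°k)/2 for k = 0, 1, ..., 1
Roots: 16, -16


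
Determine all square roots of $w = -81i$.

|w| = 81, arg(w) = 270°
Root modulus = 81^(1/2) = 9
Root arguments: θ_k = (270° + 360°k)/2 for k = 0, 1, ..., 1
Roots: -9*sqrt(2)/2 + (9*sqrt(2)/2)i, 9*sqrt(2)/2 - (9*sqrt(2)/2)i


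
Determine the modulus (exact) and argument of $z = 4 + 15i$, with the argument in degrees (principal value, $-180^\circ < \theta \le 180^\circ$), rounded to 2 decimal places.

|z| = sqrt(4^2 + 15^2) = sqrt(241)
arg(z) = arctan(b/a) = arctan(15/4) (quadrant-adjusted) = 75.07°


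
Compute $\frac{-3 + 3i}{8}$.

Divisor is real, so divide each part by 8:
= -3/8 + (3/8)i


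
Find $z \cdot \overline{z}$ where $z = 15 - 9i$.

z * conjugate(z) = |z|^2 = a^2 + b^2
= 15^2 + (-9)^2 = 306


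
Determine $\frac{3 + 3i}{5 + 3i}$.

Multiply numerator and denominator by conjugate (5 - 3i):
= (3 + 3i)(5 - 3i) / (5^2 + 3^2)
= (24 + 6i) / 34
Divide through by 2: (12 + 3i) / 17
= 12/17 + (3/17)i


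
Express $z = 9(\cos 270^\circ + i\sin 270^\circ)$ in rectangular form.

a = r cos θ = 9 * 0 = 0
b = r sin θ = 9 * -1 = -9
z = -9i


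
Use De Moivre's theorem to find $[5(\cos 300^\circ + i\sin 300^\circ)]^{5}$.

By De Moivre: z^n = r^n(cos(nθ) + i sin(nθ))
= 5^5(cos(5*300°) + i sin(5*300°))
= 3125(cos 60° + i sin 60°)
= 3125/2 + (3125*sqrt(3)/2)i


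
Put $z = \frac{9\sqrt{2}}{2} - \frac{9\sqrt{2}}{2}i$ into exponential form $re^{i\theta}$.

r = |z| = sqrt((9*sqrt(2)/2)^2 + (-9*sqrt(2)/2)^2) = sqrt(81/2 + 81/2) = sqrt(81) = 9
θ = arctan(b/a) = arctan(-6.364/6.364) (quadrant-adjusted) = -45° = -π/4
z = 9e^(-i*π/4)


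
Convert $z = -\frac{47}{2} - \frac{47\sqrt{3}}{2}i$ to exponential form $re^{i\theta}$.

r = |z| = sqrt((-47/2)^2 + (-47*sqrt(3)/2)^2) = sqrt(2209/4 + 6627/4) = sqrt(2209) = 47
θ = arctan(b/a) = arctan(-40.7032/-23.5) (quadrant-adjusted) = 240° = 4π/3
z = 47e^(i*4π/3)


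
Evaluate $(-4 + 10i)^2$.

(a + bi)^2 = a^2 - b^2 + 2abi
= (-4)^2 - 10^2 + 2*(-4)*10i
= -84 - 80i


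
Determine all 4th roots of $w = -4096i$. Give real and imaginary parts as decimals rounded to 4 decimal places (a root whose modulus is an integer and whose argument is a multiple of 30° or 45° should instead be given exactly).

|w| = 4096, arg(w) = 270°
Root modulus = 4096^(1/4) = 8
Root arguments: θ_k = (270° + 360°k)/4 for k = 0, 1, ..., 3
Compute each root as (root modulus)(cos θ_k + i sin θ_k) using full-precision intermediates, then round to 4 decimal places.
Roots: 3.0615 + 7.3910i, -7.3910 + 3.0615i, -3.0615 - 7.3910i, 7.3910 - 3.0615i


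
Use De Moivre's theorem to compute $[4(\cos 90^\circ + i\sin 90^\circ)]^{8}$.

By De Moivre: z^n = r^n(cos(nθ) + i sin(nθ))
= 4^8(cos(8*90°) + i sin(8*90°))
= 65536(cos 0° + i sin 0°)
= 65536


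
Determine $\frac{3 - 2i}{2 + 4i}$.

Multiply numerator and denominator by conjugate (2 - 4i):
= (3 - 2i)(2 - 4i) / (2^2 + 4^2)
= (-2 - 16i) / 20
Divide through by 2: (-1 - 8i) / 10
= -1/10 - (4/5)i


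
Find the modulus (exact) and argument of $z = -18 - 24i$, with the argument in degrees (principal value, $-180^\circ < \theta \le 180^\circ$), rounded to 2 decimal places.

|z| = sqrt((-18)^2 + (-24)^2) = 30
arg(z) = arctan(b/a) = arctan(-24/-18) (quadrant-adjusted) = -126.87°
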